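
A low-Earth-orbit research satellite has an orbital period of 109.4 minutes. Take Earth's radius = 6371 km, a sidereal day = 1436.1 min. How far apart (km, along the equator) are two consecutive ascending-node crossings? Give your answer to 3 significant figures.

3050 km

T = 109.4 min = 6564.0 s.
During one orbit Earth rotates (6564.0 / 86166) × 360° = 27.42°.
At the equator that is 27.42° × (2π·6371/360) km/° = 27.42 × 111.2 = 3049 km.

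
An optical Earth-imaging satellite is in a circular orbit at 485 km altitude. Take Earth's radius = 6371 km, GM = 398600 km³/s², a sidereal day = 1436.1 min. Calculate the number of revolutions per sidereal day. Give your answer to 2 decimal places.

Semi-major axis a = 6371 + 485 = 6856 km. Period T = 2π√(a³/μ) = 2π√(6856³/398600) = 5649.6 s = 94.16 min.
Orbits per sidereal day = 86166 / 5649.6 = 15.252.

15.25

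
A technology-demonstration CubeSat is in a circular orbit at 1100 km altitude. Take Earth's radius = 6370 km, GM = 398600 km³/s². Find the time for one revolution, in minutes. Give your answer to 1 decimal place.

107.1 min

Semi-major axis a = 6370 + 1100 = 7470 km. Period T = 2π√(a³/μ) = 2π√(7470³/398600) = 6425.3 s = 107.09 min.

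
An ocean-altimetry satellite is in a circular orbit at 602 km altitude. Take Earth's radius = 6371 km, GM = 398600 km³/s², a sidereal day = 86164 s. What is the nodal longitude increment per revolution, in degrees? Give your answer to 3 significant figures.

Semi-major axis a = 6371 + 602 = 6973 km. Period T = 2π√(a³/μ) = 2π√(6973³/398600) = 5794.8 s = 96.58 min.
During one orbit Earth rotates (5794.8 / 86164) × 360° = 24.21°.

24.2°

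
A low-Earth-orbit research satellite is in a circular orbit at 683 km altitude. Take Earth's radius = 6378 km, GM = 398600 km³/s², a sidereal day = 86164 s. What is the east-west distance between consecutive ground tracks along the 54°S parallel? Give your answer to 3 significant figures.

1610 km

Semi-major axis a = 6378 + 683 = 7061 km. Period T = 2π√(a³/μ) = 2π√(7061³/398600) = 5904.9 s = 98.41 min.
Node shift per orbit = (5904.9/86164) × 360° = 24.67°.
Equatorial spacing = 24.67 × 111.3 km/° = 2746 km.
At 54° latitude, spacing = 2746 × cos(54°) = 1614 km.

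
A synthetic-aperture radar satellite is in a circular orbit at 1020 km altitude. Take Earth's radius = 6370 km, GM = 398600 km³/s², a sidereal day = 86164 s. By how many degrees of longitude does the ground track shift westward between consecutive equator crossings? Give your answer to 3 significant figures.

Semi-major axis a = 6370 + 1020 = 7390 km. Period T = 2π√(a³/μ) = 2π√(7390³/398600) = 6322.3 s = 105.37 min.
During one orbit Earth rotates (6322.3 / 86164) × 360° = 26.42°.

26.4°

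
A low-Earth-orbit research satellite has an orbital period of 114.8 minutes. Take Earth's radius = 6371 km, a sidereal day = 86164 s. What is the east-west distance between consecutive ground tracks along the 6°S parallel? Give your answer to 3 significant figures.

3180 km

T = 114.8 min = 6888.0 s.
Node shift per orbit = (6888.0/86164) × 360° = 28.78°.
Equatorial spacing = 28.78 × 111.2 km/° = 3200 km.
At 6° latitude, spacing = 3200 × cos(6°) = 3183 km.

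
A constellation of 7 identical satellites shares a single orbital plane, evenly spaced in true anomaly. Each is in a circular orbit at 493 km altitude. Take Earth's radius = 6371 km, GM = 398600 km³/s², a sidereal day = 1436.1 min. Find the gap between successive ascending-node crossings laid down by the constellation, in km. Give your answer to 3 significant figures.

376 km

Semi-major axis a = 6371 + 493 = 6864 km. Period T = 2π√(a³/μ) = 2π√(6864³/398600) = 5659.5 s = 94.32 min.
Single-satellite node shift = (5659.5/86166) × 360° = 23.65°.
With 7 satellites evenly phased, successive equator crossings are 23.65/7 = 3.378° apart.
That is 3.378 × 111.2 = 376 km at the equator.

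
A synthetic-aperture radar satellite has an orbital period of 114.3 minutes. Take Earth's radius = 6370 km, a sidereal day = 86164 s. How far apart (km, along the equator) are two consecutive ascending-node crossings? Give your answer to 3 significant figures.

3190 km

T = 114.3 min = 6858.0 s.
During one orbit Earth rotates (6858.0 / 86164) × 360° = 28.65°.
At the equator that is 28.65° × (2π·6370/360) km/° = 28.65 × 111.2 = 3186 km.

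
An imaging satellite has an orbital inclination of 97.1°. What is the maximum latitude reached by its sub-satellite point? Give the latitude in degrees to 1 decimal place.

82.9°

Retrograde orbit: the ground track reaches ±(180° − i) = ±(180 − 97.1) = ±82.9°.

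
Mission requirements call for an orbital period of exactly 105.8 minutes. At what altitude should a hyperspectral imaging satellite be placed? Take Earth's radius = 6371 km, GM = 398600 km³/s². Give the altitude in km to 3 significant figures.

T = 105.8 min = 6348.0 s.
From T = 2π√(a³/μ): a = (μ T²/4π²)^(1/3) = (398600 × 6348.0² / 4π²)^(1/3) = 7410 km.
Altitude h = a − R = 7410 − 6371 = 1039 km.

1040 km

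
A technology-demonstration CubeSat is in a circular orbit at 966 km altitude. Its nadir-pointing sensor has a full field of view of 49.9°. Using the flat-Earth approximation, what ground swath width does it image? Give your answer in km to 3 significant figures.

899 km

Half-angle = 49.9°/2 = 24.95°.
Swath width ≈ 2h·tan(θ/2) = 2 × 966 × tan(24.95°) = 898.9 km.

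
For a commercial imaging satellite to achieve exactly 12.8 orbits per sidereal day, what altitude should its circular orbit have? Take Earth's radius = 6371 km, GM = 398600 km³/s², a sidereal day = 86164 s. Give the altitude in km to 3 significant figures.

Required period T = 86164 / 12.8 = 6731.6 s.
From T = 2π√(a³/μ): a = (μ T²/4π²)^(1/3) = (398600 × 6731.6² / 4π²)^(1/3) = 7706 km.
Altitude h = a − R = 7706 − 6371 = 1335 km.

1330 km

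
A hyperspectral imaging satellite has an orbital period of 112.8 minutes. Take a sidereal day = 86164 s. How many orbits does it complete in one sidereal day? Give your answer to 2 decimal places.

T = 112.8 min = 6768.0 s.
Orbits per sidereal day = 86164 / 6768.0 = 12.731.

12.73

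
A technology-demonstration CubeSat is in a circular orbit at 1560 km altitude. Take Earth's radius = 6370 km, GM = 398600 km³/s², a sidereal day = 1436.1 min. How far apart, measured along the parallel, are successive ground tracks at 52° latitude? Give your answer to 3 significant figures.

Semi-major axis a = 6370 + 1560 = 7930 km. Period T = 2π√(a³/μ) = 2π√(7930³/398600) = 7027.8 s = 117.13 min.
Node shift per orbit = (7027.8/86166) × 360° = 29.36°.
Equatorial spacing = 29.36 × 111.2 km/° = 3264 km.
At 52° latitude, spacing = 3264 × cos(52°) = 2010 km.

2010 km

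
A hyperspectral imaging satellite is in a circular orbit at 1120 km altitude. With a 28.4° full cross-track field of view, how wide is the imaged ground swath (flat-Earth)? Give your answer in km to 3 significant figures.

Half-angle = 28.4°/2 = 14.2°.
Swath width ≈ 2h·tan(θ/2) = 2 × 1120 × tan(14.2°) = 566.8 km.

567 km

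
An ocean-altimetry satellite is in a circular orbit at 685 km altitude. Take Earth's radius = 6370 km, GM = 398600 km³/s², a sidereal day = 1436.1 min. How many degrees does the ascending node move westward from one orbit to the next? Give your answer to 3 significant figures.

Semi-major axis a = 6370 + 685 = 7055 km. Period T = 2π√(a³/μ) = 2π√(7055³/398600) = 5897.3 s = 98.29 min.
During one orbit Earth rotates (5897.3 / 86166) × 360° = 24.64°.

24.6°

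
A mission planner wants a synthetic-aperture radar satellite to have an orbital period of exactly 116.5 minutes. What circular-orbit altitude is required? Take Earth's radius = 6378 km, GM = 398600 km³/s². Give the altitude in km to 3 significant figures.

1520 km

T = 116.5 min = 6990.0 s.
From T = 2π√(a³/μ): a = (μ T²/4π²)^(1/3) = (398600 × 6990.0² / 4π²)^(1/3) = 7902 km.
Altitude h = a − R = 7902 − 6378 = 1524 km.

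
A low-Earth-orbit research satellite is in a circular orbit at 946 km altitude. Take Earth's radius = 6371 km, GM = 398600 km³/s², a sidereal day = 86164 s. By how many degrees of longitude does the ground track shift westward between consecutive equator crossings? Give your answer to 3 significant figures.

26.0°

Semi-major axis a = 6371 + 946 = 7317 km. Period T = 2π√(a³/μ) = 2π√(7317³/398600) = 6228.9 s = 103.81 min.
During one orbit Earth rotates (6228.9 / 86164) × 360° = 26.02°.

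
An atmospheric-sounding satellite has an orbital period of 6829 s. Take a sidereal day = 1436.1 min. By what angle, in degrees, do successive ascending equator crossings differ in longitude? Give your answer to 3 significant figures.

During one orbit Earth rotates (6829.0 / 86166) × 360° = 28.53°.

28.5°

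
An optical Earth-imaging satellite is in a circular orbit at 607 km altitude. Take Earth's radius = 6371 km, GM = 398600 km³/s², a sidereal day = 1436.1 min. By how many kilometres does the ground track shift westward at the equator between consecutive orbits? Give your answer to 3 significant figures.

Semi-major axis a = 6371 + 607 = 6978 km. Period T = 2π√(a³/μ) = 2π√(6978³/398600) = 5801.1 s = 96.68 min.
During one orbit Earth rotates (5801.1 / 86166) × 360° = 24.24°.
At the equator that is 24.24° × (2π·6371/360) km/° = 24.24 × 111.2 = 2695 km.

2700 km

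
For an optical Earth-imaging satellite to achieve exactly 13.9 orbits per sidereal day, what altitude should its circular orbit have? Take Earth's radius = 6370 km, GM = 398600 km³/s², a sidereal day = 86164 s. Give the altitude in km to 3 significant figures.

Required period T = 86164 / 13.9 = 6198.8 s.
From T = 2π√(a³/μ): a = (μ T²/4π²)^(1/3) = (398600 × 6198.8² / 4π²)^(1/3) = 7293 km.
Altitude h = a − R = 7293 − 6370 = 923 km.

923 km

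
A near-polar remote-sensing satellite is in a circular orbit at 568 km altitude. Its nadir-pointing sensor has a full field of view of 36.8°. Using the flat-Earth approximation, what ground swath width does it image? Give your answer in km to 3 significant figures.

378 km

Half-angle = 36.8°/2 = 18.4°.
Swath width ≈ 2h·tan(θ/2) = 2 × 568 × tan(18.4°) = 377.9 km.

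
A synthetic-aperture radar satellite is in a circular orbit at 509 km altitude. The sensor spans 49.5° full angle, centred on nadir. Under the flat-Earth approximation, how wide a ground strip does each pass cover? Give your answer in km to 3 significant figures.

469 km

Half-angle = 49.5°/2 = 24.75°.
Swath width ≈ 2h·tan(θ/2) = 2 × 509 × tan(24.75°) = 469.3 km.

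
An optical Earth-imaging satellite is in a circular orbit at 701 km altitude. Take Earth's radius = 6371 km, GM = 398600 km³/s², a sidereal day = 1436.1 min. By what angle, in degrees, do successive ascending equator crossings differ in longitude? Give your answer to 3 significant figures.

24.7°

Semi-major axis a = 6371 + 701 = 7072 km. Period T = 2π√(a³/μ) = 2π√(7072³/398600) = 5918.7 s = 98.64 min.
During one orbit Earth rotates (5918.7 / 86166) × 360° = 24.73°.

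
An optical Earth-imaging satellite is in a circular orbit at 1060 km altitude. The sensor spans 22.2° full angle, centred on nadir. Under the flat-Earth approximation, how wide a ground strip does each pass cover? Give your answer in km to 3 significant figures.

416 km

Half-angle = 22.2°/2 = 11.1°.
Swath width ≈ 2h·tan(θ/2) = 2 × 1060 × tan(11.1°) = 415.9 km.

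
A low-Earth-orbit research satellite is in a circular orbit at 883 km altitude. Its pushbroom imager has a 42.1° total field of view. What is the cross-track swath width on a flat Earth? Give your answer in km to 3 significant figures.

680 km

Half-angle = 42.1°/2 = 21.05°.
Swath width ≈ 2h·tan(θ/2) = 2 × 883 × tan(21.05°) = 679.7 km.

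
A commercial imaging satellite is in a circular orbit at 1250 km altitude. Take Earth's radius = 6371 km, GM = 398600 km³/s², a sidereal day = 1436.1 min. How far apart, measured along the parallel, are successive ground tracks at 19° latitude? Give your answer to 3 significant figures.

Semi-major axis a = 6371 + 1250 = 7621 km. Period T = 2π√(a³/μ) = 2π√(7621³/398600) = 6621.1 s = 110.35 min.
Node shift per orbit = (6621.1/86166) × 360° = 27.66°.
Equatorial spacing = 27.66 × 111.2 km/° = 3076 km.
At 19° latitude, spacing = 3076 × cos(19°) = 2908 km.

2910 km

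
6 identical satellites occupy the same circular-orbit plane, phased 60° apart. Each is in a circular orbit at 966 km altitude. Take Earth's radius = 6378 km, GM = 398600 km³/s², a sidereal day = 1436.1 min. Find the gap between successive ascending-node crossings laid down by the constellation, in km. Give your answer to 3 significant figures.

485 km

Semi-major axis a = 6378 + 966 = 7344 km. Period T = 2π√(a³/μ) = 2π√(7344³/398600) = 6263.4 s = 104.39 min.
Single-satellite node shift = (6263.4/86166) × 360° = 26.17°.
With 6 satellites evenly phased, successive equator crossings are 26.17/6 = 4.361° apart.
That is 4.361 × 111.3 = 485 km at the equator.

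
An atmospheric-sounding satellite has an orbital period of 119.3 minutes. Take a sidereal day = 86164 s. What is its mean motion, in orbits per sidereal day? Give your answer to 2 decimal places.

12.04

T = 119.3 min = 7158.0 s.
Orbits per sidereal day = 86164 / 7158.0 = 12.037.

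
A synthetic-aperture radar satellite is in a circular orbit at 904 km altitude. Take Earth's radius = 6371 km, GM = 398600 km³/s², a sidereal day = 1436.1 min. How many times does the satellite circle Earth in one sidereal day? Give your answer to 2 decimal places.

13.95

Semi-major axis a = 6371 + 904 = 7275 km. Period T = 2π√(a³/μ) = 2π√(7275³/398600) = 6175.3 s = 102.92 min.
Orbits per sidereal day = 86166 / 6175.3 = 13.953.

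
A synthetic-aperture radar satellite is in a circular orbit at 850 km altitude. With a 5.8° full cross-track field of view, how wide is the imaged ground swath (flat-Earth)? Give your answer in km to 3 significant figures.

86.1 km

Half-angle = 5.8°/2 = 2.9°.
Swath width ≈ 2h·tan(θ/2) = 2 × 850 × tan(2.9°) = 86.1 km.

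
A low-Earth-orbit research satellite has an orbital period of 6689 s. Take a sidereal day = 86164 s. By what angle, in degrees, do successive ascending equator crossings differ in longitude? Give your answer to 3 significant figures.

During one orbit Earth rotates (6689.0 / 86164) × 360° = 27.95°.

27.9°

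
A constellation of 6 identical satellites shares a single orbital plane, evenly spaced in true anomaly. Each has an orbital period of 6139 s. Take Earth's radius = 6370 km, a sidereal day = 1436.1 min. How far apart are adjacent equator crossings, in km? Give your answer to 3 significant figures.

Single-satellite node shift = (6139.0/86166) × 360° = 25.65°.
With 6 satellites evenly phased, successive equator crossings are 25.65/6 = 4.275° apart.
That is 4.275 × 111.2 = 475 km at the equator.

475 km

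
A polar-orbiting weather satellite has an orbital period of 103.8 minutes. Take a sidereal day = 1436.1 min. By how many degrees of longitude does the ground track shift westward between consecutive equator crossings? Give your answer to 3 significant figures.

26.0°

T = 103.8 min = 6228.0 s.
During one orbit Earth rotates (6228.0 / 86166) × 360° = 26.02°.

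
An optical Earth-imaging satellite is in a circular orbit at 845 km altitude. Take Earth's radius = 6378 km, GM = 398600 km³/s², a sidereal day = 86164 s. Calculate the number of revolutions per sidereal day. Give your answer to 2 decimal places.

Semi-major axis a = 6378 + 845 = 7223 km. Period T = 2π√(a³/μ) = 2π√(7223³/398600) = 6109.2 s = 101.82 min.
Orbits per sidereal day = 86164 / 6109.2 = 14.104.

14.10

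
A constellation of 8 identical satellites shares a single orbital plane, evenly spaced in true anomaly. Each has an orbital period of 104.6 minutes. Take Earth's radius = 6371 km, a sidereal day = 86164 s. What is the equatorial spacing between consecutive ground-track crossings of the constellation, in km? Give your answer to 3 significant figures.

364 km

T = 104.6 min = 6276.0 s.
Single-satellite node shift = (6276.0/86164) × 360° = 26.22°.
With 8 satellites evenly phased, successive equator crossings are 26.22/8 = 3.278° apart.
That is 3.278 × 111.2 = 364 km at the equator.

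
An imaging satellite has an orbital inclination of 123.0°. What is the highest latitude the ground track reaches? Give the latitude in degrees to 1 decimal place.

Retrograde orbit: the ground track reaches ±(180° − i) = ±(180 − 123.0) = ±57.0°.

57.0°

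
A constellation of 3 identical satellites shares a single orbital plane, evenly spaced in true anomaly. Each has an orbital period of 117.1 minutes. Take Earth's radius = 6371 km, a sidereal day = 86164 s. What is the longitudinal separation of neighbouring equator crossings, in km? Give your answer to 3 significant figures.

1090 km

T = 117.1 min = 7026.0 s.
Single-satellite node shift = (7026.0/86164) × 360° = 29.36°.
With 3 satellites evenly phased, successive equator crossings are 29.36/3 = 9.785° apart.
That is 9.785 × 111.2 = 1088 km at the equator.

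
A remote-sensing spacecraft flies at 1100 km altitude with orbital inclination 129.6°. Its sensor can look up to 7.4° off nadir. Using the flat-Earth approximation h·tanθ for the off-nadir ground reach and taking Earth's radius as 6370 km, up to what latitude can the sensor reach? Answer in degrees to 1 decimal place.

51.7°

Retrograde orbit: the ground track reaches ±(180° − i) = ±(180 − 129.6) = ±50.4°.
Sensor half-swath on the ground ≈ 1100·tan(7.4°) = 143 km = 1.29° of latitude.
Maximum observable latitude ≈ 50.4 + 1.29 = 51.7°.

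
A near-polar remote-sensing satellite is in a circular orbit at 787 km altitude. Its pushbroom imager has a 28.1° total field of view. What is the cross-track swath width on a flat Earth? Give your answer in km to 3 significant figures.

Half-angle = 28.1°/2 = 14.05°.
Swath width ≈ 2h·tan(θ/2) = 2 × 787 × tan(14.05°) = 393.9 km.

394 km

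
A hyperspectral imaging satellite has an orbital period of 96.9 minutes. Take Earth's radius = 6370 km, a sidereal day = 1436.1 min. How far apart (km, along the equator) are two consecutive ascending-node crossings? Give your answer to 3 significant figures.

2700 km

T = 96.9 min = 5814.0 s.
During one orbit Earth rotates (5814.0 / 86166) × 360° = 24.29°.
At the equator that is 24.29° × (2π·6370/360) km/° = 24.29 × 111.2 = 2701 km.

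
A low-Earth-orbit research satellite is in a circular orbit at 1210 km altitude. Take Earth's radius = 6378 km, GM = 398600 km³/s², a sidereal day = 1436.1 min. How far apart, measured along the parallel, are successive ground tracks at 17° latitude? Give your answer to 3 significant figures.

Semi-major axis a = 6378 + 1210 = 7588 km. Period T = 2π√(a³/μ) = 2π√(7588³/398600) = 6578.1 s = 109.64 min.
Node shift per orbit = (6578.1/86166) × 360° = 27.48°.
Equatorial spacing = 27.48 × 111.3 km/° = 3059 km.
At 17° latitude, spacing = 3059 × cos(17°) = 2926 km.

2930 km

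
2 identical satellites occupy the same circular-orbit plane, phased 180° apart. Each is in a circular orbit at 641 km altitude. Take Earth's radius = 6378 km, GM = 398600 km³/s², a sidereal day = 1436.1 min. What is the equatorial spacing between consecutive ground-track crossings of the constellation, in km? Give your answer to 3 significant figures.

1360 km

Semi-major axis a = 6378 + 641 = 7019 km. Period T = 2π√(a³/μ) = 2π√(7019³/398600) = 5852.3 s = 97.54 min.
Single-satellite node shift = (5852.3/86166) × 360° = 24.45°.
With 2 satellites evenly phased, successive equator crossings are 24.45/2 = 12.225° apart.
That is 12.225 × 111.3 = 1361 km at the equator.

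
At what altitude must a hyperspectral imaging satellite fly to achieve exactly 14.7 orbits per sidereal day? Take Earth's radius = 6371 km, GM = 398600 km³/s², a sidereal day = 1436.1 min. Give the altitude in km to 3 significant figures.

Required period T = 86166 / 14.7 = 5861.6 s.
From T = 2π√(a³/μ): a = (μ T²/4π²)^(1/3) = (398600 × 5861.6² / 4π²)^(1/3) = 7026 km.
Altitude h = a − R = 7026 − 6371 = 655 km.

655 km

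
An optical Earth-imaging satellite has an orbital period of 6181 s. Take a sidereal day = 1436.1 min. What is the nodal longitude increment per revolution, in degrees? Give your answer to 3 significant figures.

During one orbit Earth rotates (6181.0 / 86166) × 360° = 25.82°.

25.8°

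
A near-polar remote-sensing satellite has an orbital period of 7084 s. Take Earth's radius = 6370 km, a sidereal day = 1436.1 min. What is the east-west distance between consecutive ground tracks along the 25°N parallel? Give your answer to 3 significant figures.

Node shift per orbit = (7084.0/86166) × 360° = 29.60°.
Equatorial spacing = 29.60 × 111.2 km/° = 3291 km.
At 25° latitude, spacing = 3291 × cos(25°) = 2982 km.

2980 km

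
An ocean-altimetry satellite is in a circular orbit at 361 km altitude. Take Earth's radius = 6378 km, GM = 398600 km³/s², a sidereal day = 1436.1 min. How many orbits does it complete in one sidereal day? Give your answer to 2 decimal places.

Semi-major axis a = 6378 + 361 = 6739 km. Period T = 2π√(a³/μ) = 2π√(6739³/398600) = 5505.6 s = 91.76 min.
Orbits per sidereal day = 86166 / 5505.6 = 15.651.

15.65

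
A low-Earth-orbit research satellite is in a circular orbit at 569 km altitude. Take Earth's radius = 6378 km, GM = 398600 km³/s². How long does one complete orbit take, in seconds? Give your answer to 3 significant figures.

5760 seconds

Semi-major axis a = 6378 + 569 = 6947 km. Period T = 2π√(a³/μ) = 2π√(6947³/398600) = 5762.4 s = 96.04 min.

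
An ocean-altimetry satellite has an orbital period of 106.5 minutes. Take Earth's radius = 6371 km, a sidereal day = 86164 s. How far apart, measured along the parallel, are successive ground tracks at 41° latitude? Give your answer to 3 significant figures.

T = 106.5 min = 6390.0 s.
Node shift per orbit = (6390.0/86164) × 360° = 26.70°.
Equatorial spacing = 26.70 × 111.2 km/° = 2969 km.
At 41° latitude, spacing = 2969 × cos(41°) = 2240 km.

2240 km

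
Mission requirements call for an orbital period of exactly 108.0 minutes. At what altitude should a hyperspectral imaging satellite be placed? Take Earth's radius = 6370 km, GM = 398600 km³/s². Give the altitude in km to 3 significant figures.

1140 km

T = 108.0 min = 6480.0 s.
From T = 2π√(a³/μ): a = (μ T²/4π²)^(1/3) = (398600 × 6480.0² / 4π²)^(1/3) = 7512 km.
Altitude h = a − R = 7512 − 6370 = 1142 km.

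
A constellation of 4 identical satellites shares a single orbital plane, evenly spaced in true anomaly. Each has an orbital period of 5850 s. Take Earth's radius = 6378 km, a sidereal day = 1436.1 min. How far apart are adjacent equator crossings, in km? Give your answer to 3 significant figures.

Single-satellite node shift = (5850.0/86166) × 360° = 24.44°.
With 4 satellites evenly phased, successive equator crossings are 24.44/4 = 6.110° apart.
That is 6.110 × 111.3 = 680 km at the equator.

680 km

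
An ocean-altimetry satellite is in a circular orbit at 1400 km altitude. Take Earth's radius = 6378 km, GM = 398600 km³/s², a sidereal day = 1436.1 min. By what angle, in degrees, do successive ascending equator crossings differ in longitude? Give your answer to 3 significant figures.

Semi-major axis a = 6378 + 1400 = 7778 km. Period T = 2π√(a³/μ) = 2π√(7778³/398600) = 6826.7 s = 113.78 min.
During one orbit Earth rotates (6826.7 / 86166) × 360° = 28.52°.

28.5°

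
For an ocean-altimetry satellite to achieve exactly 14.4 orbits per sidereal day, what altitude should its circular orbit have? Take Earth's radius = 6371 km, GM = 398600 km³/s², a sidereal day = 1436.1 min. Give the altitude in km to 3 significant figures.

753 km

Required period T = 86166 / 14.4 = 5983.8 s.
From T = 2π√(a³/μ): a = (μ T²/4π²)^(1/3) = (398600 × 5983.8² / 4π²)^(1/3) = 7124 km.
Altitude h = a − R = 7124 − 6371 = 753 km.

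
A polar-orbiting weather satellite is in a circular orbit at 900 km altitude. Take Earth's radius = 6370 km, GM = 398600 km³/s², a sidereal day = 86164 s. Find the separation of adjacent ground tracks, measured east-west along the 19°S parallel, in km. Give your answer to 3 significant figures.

2710 km

Semi-major axis a = 6370 + 900 = 7270 km. Period T = 2π√(a³/μ) = 2π√(7270³/398600) = 6169.0 s = 102.82 min.
Node shift per orbit = (6169.0/86164) × 360° = 25.77°.
Equatorial spacing = 25.77 × 111.2 km/° = 2866 km.
At 19° latitude, spacing = 2866 × cos(19°) = 2709 km.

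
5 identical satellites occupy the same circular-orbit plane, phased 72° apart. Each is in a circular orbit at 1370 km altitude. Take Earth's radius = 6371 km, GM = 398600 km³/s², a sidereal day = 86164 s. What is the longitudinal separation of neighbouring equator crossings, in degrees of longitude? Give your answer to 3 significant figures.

5.66°

Semi-major axis a = 6371 + 1370 = 7741 km. Period T = 2π√(a³/μ) = 2π√(7741³/398600) = 6778.1 s = 112.97 min.
Single-satellite node shift = (6778.1/86164) × 360° = 28.32°.
With 5 satellites evenly phased, successive equator crossings are 28.32/5 = 5.664° apart.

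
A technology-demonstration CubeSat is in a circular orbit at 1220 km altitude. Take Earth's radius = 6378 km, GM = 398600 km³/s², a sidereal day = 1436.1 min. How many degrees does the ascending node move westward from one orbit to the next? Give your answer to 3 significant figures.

Semi-major axis a = 6378 + 1220 = 7598 km. Period T = 2π√(a³/μ) = 2π√(7598³/398600) = 6591.1 s = 109.85 min.
During one orbit Earth rotates (6591.1 / 86166) × 360° = 27.54°.

27.5°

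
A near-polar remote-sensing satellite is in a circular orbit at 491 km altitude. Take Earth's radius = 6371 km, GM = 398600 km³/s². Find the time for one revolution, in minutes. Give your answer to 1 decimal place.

94.3 min

Semi-major axis a = 6371 + 491 = 6862 km. Period T = 2π√(a³/μ) = 2π√(6862³/398600) = 5657.0 s = 94.28 min.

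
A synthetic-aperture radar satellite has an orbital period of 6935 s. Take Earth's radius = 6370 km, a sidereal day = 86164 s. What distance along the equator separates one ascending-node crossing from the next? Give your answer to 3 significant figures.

3220 km

During one orbit Earth rotates (6935.0 / 86164) × 360° = 28.97°.
At the equator that is 28.97° × (2π·6370/360) km/° = 28.97 × 111.2 = 3221 km.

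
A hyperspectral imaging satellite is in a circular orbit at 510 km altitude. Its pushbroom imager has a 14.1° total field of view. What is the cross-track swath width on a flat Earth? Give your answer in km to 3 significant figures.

Half-angle = 14.1°/2 = 7.05°.
Swath width ≈ 2h·tan(θ/2) = 2 × 510 × tan(7.05°) = 126.1 km.

126 km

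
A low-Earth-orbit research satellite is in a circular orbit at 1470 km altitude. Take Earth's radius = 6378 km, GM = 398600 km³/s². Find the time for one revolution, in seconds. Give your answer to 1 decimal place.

6919.1 seconds

Semi-major axis a = 6378 + 1470 = 7848 km. Period T = 2π√(a³/μ) = 2π√(7848³/398600) = 6919.1 s = 115.32 min.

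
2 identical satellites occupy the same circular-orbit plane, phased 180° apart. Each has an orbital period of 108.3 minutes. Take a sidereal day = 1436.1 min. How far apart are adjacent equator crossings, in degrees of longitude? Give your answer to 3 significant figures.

13.6°

T = 108.3 min = 6498.0 s.
Single-satellite node shift = (6498.0/86166) × 360° = 27.15°.
With 2 satellites evenly phased, successive equator crossings are 27.15/2 = 13.574° apart.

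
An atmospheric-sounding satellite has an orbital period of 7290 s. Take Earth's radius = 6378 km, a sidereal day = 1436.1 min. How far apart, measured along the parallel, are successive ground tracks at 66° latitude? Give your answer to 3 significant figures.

1380 km

Node shift per orbit = (7290.0/86166) × 360° = 30.46°.
Equatorial spacing = 30.46 × 111.3 km/° = 3390 km.
At 66° latitude, spacing = 3390 × cos(66°) = 1379 km.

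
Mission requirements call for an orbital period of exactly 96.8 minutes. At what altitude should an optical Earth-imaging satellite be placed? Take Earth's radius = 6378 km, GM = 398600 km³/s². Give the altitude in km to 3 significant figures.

T = 96.8 min = 5808.0 s.
From T = 2π√(a³/μ): a = (μ T²/4π²)^(1/3) = (398600 × 5808.0² / 4π²)^(1/3) = 6984 km.
Altitude h = a − R = 6984 − 6378 = 606 km.

606 km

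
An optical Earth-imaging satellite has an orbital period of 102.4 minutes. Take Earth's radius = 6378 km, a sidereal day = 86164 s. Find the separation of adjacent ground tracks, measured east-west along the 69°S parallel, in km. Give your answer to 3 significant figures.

1020 km

T = 102.4 min = 6144.0 s.
Node shift per orbit = (6144.0/86164) × 360° = 25.67°.
Equatorial spacing = 25.67 × 111.3 km/° = 2858 km.
At 69° latitude, spacing = 2858 × cos(69°) = 1024 km.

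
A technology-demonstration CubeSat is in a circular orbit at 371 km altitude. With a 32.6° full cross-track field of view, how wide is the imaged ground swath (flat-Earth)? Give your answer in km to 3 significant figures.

217 km

Half-angle = 32.6°/2 = 16.3°.
Swath width ≈ 2h·tan(θ/2) = 2 × 371 × tan(16.3°) = 217.0 km.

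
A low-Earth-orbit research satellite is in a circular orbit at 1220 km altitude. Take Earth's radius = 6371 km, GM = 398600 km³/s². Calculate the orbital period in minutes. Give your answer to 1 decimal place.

Semi-major axis a = 6371 + 1220 = 7591 km. Period T = 2π√(a³/μ) = 2π√(7591³/398600) = 6582.0 s = 109.70 min.

109.7 min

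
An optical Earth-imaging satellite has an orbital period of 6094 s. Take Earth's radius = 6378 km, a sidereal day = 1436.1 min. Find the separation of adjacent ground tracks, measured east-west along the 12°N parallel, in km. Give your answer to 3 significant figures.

Node shift per orbit = (6094.0/86166) × 360° = 25.46°.
Equatorial spacing = 25.46 × 111.3 km/° = 2834 km.
At 12° latitude, spacing = 2834 × cos(12°) = 2772 km.

2770 km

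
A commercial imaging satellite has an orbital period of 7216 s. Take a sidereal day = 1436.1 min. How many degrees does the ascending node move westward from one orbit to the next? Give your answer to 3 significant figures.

During one orbit Earth rotates (7216.0 / 86166) × 360° = 30.15°.

30.1°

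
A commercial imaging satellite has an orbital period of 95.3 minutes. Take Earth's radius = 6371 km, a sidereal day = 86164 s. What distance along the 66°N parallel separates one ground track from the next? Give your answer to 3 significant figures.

1080 km

T = 95.3 min = 5718.0 s.
Node shift per orbit = (5718.0/86164) × 360° = 23.89°.
Equatorial spacing = 23.89 × 111.2 km/° = 2656 km.
At 66° latitude, spacing = 2656 × cos(66°) = 1080 km.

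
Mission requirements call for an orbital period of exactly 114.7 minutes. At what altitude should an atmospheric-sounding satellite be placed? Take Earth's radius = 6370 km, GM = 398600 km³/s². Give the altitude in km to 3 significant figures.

T = 114.7 min = 6882.0 s.
From T = 2π√(a³/μ): a = (μ T²/4π²)^(1/3) = (398600 × 6882.0² / 4π²)^(1/3) = 7820 km.
Altitude h = a − R = 7820 − 6370 = 1450 km.

1450 km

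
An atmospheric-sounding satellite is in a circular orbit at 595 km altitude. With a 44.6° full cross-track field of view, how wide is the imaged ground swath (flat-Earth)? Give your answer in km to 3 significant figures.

Half-angle = 44.6°/2 = 22.3°.
Swath width ≈ 2h·tan(θ/2) = 2 × 595 × tan(22.3°) = 488.1 km.

488 km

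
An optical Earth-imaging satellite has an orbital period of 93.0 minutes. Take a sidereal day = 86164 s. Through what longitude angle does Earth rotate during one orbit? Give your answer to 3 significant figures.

T = 93.0 min = 5580.0 s.
During one orbit Earth rotates (5580.0 / 86164) × 360° = 23.31°.

23.3°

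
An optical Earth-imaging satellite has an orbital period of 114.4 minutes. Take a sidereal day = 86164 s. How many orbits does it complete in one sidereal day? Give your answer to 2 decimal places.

12.55

T = 114.4 min = 6864.0 s.
Orbits per sidereal day = 86164 / 6864.0 = 12.553.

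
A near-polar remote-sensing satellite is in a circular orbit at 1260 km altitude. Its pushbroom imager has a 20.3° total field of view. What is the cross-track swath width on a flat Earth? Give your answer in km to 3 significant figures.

451 km

Half-angle = 20.3°/2 = 10.15°.
Swath width ≈ 2h·tan(θ/2) = 2 × 1260 × tan(10.15°) = 451.1 km.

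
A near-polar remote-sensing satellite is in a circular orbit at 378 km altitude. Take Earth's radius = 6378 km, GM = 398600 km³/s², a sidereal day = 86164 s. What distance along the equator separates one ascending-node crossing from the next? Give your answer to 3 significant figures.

Semi-major axis a = 6378 + 378 = 6756 km. Period T = 2π√(a³/μ) = 2π√(6756³/398600) = 5526.4 s = 92.11 min.
During one orbit Earth rotates (5526.4 / 86164) × 360° = 23.09°.
At the equator that is 23.09° × (2π·6378/360) km/° = 23.09 × 111.3 = 2570 km.

2570 km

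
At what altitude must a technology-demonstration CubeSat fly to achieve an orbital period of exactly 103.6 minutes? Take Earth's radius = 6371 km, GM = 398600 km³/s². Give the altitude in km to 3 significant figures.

936 km

T = 103.6 min = 6216.0 s.
From T = 2π√(a³/μ): a = (μ T²/4π²)^(1/3) = (398600 × 6216.0² / 4π²)^(1/3) = 7307 km.
Altitude h = a − R = 7307 − 6371 = 936 km.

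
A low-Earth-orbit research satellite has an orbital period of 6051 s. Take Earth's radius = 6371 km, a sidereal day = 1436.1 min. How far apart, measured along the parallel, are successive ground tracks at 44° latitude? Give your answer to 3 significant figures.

2020 km

Node shift per orbit = (6051.0/86166) × 360° = 25.28°.
Equatorial spacing = 25.28 × 111.2 km/° = 2811 km.
At 44° latitude, spacing = 2811 × cos(44°) = 2022 km.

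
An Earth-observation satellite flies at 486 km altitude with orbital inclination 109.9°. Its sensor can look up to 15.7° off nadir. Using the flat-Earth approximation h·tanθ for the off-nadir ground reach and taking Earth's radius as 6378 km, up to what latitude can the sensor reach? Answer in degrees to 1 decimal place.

Retrograde orbit: the ground track reaches ±(180° − i) = ±(180 − 109.9) = ±70.1°.
Sensor half-swath on the ground ≈ 486·tan(15.7°) = 137 km = 1.23° of latitude.
Maximum observable latitude ≈ 70.1 + 1.23 = 71.3°.

71.3°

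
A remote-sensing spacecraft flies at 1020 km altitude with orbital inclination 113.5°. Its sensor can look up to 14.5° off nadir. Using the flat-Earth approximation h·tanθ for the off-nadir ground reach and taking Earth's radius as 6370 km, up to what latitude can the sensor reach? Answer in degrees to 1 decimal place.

Retrograde orbit: the ground track reaches ±(180° − i) = ±(180 − 113.5) = ±66.5°.
Sensor half-swath on the ground ≈ 1020·tan(14.5°) = 264 km = 2.37° of latitude.
Maximum observable latitude ≈ 66.5 + 2.37 = 68.9°.

68.9°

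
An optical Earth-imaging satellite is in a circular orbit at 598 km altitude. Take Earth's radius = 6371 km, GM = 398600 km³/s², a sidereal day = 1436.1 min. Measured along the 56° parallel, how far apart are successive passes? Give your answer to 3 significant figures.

Semi-major axis a = 6371 + 598 = 6969 km. Period T = 2π√(a³/μ) = 2π√(6969³/398600) = 5789.8 s = 96.50 min.
Node shift per orbit = (5789.8/86166) × 360° = 24.19°.
Equatorial spacing = 24.19 × 111.2 km/° = 2690 km.
At 56° latitude, spacing = 2690 × cos(56°) = 1504 km.

1500 km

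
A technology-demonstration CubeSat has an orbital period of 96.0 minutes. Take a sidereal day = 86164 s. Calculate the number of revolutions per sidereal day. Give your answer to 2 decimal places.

14.96

T = 96.0 min = 5760.0 s.
Orbits per sidereal day = 86164 / 5760.0 = 14.959.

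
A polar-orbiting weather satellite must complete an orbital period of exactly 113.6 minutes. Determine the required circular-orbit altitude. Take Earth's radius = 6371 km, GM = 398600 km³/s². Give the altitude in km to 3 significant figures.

T = 113.6 min = 6816.0 s.
From T = 2π√(a³/μ): a = (μ T²/4π²)^(1/3) = (398600 × 6816.0² / 4π²)^(1/3) = 7770 km.
Altitude h = a − R = 7770 − 6371 = 1399 km.

1400 km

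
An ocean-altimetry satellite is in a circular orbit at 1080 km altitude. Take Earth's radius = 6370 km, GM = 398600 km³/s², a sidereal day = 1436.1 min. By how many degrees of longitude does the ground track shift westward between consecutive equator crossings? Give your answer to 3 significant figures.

26.7°

Semi-major axis a = 6370 + 1080 = 7450 km. Period T = 2π√(a³/μ) = 2π√(7450³/398600) = 6399.5 s = 106.66 min.
During one orbit Earth rotates (6399.5 / 86166) × 360° = 26.74°.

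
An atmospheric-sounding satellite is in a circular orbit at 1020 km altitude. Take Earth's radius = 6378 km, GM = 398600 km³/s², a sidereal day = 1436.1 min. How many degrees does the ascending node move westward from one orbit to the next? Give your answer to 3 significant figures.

Semi-major axis a = 6378 + 1020 = 7398 km. Period T = 2π√(a³/μ) = 2π√(7398³/398600) = 6332.6 s = 105.54 min.
During one orbit Earth rotates (6332.6 / 86166) × 360° = 26.46°.

26.5°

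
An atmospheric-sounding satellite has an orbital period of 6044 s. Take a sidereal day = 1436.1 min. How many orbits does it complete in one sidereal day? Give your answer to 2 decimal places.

Orbits per sidereal day = 86166 / 6044.0 = 14.256.

14.26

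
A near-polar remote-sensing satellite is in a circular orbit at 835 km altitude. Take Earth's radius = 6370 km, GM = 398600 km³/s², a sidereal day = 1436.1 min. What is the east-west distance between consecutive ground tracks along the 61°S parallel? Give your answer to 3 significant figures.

Semi-major axis a = 6370 + 835 = 7205 km. Period T = 2π√(a³/μ) = 2π√(7205³/398600) = 6086.4 s = 101.44 min.
Node shift per orbit = (6086.4/86166) × 360° = 25.43°.
Equatorial spacing = 25.43 × 111.2 km/° = 2827 km.
At 61° latitude, spacing = 2827 × cos(61°) = 1371 km.

1370 km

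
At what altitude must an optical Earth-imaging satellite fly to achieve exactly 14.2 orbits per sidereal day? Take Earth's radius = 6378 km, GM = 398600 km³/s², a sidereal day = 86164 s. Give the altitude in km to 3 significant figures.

Required period T = 86164 / 14.2 = 6067.9 s.
From T = 2π√(a³/μ): a = (μ T²/4π²)^(1/3) = (398600 × 6067.9² / 4π²)^(1/3) = 7190 km.
Altitude h = a − R = 7190 − 6378 = 812 km.

812 km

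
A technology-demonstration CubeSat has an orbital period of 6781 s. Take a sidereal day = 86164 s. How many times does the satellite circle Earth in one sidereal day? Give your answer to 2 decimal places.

Orbits per sidereal day = 86164 / 6781.0 = 12.707.

12.71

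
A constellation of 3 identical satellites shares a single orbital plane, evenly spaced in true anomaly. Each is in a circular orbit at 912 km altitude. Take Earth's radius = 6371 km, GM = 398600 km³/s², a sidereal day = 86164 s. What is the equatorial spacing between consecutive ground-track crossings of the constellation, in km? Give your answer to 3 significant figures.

Semi-major axis a = 6371 + 912 = 7283 km. Period T = 2π√(a³/μ) = 2π√(7283³/398600) = 6185.5 s = 103.09 min.
Single-satellite node shift = (6185.5/86164) × 360° = 25.84°.
With 3 satellites evenly phased, successive equator crossings are 25.84/3 = 8.615° apart.
That is 8.615 × 111.2 = 958 km at the equator.

958 km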